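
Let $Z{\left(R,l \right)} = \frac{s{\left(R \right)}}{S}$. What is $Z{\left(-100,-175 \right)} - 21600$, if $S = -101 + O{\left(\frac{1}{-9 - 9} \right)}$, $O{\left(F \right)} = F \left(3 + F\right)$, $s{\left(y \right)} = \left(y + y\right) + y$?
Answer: $- \frac{707886000}{32777} \approx -21597.0$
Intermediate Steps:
$s{\left(y \right)} = 3 y$ ($s{\left(y \right)} = 2 y + y = 3 y$)
$S = - \frac{32777}{324}$ ($S = -101 + \frac{3 + \frac{1}{-9 - 9}}{-9 - 9} = -101 + \frac{3 + \frac{1}{-18}}{-18} = -101 - \frac{3 - \frac{1}{18}}{18} = -101 - \frac{53}{324} = - \frac{32777}{324} \approx -101.16$)
$Z{\left(R,l \right)} = - \frac{972 R}{32777}$ ($Z{\left(R,l \right)} = \frac{3 R}{- \frac{32777}{324}} = 3 R \left(- \frac{324}{32777}\right) = - \frac{972 R}{32777}$)
$Z{\left(-100,-175 \right)} - 21600 = \left(- \frac{972}{32777}\right) \left(-100\right) - 21600 = \frac{97200}{32777} - 21600 = - \frac{707886000}{32777}$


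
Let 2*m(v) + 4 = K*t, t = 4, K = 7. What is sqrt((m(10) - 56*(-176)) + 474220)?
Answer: 2*sqrt(121022) ≈ 695.76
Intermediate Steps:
m(v) = 12 (m(v) = -2 + (7*4)/2 = -2 + (1/2)*28 = -2 + 14 = 12)
sqrt((m(10) - 56*(-176)) + 474220) = sqrt((12 - 56*(-176)) + 474220) = sqrt((12 + 9856) + 474220) = sqrt(9868 + 474220) = sqrt(484088) = 2*sqrt(121022)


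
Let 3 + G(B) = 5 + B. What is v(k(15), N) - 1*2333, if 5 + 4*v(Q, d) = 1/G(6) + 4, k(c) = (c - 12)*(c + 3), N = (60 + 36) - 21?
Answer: -74663/32 ≈ -2333.2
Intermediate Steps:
G(B) = 2 + B (G(B) = -3 + (5 + B) = 2 + B)
N = 75 (N = 96 - 21 = 75)
k(c) = (-12 + c)*(3 + c)
v(Q, d) = -7/32 (v(Q, d) = -5/4 + (1/(2 + 6) + 4)/4 = -5/4 + (1/8 + 4)/4 = -5/4 + (1/4)*(33/8) = -5/4 + 33/32 = -7/32)
v(k(15), N) - 1*2333 = -7/32 - 1*2333 = -7/32 - 2333 = -74663/32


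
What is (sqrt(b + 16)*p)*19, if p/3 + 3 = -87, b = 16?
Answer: -20520*sqrt(2) ≈ -29020.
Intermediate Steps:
p = -270 (p = -9 + 3*(-87) = -9 - 261 = -270)
(sqrt(b + 16)*p)*19 = (sqrt(16 + 16)*(-270))*19 = (sqrt(32)*(-270))*19 = ((4*sqrt(2))*(-270))*19 = -1080*sqrt(2)*19 = -20520*sqrt(2)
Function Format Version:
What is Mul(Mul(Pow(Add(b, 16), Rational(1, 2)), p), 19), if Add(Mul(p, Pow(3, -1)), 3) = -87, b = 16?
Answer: Mul(-20520, Pow(2, Rational(1, 2))) ≈ -29020.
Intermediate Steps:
p = -270 (p = Add(-9, Mul(3, -87)) = Add(-9, -261) = -270)
Mul(Mul(Pow(Add(b, 16), Rational(1, 2)), p), 19) = Mul(Mul(Pow(Add(16, 16), Rational(1, 2)), -270), 19) = Mul(Mul(Pow(32, Rational(1, 2)), -270), 19) = Mul(Mul(Mul(4, Pow(2, Rational(1, 2))), -270), 19) = Mul(Mul(-1080, Pow(2, Rational(1, 2))), 19) = Mul(-20520, Pow(2, Rational(1, 2)))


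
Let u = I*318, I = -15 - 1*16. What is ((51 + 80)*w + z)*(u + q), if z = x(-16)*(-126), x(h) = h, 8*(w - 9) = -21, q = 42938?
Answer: 94315215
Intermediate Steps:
w = 51/8 (w = 9 + (⅛)*(-21) = 9 - 21/8 = 51/8 ≈ 6.3750)
I = -31 (I = -15 - 16 = -31)
u = -9858 (u = -31*318 = -9858)
z = 2016 (z = -16*(-126) = 2016)
((51 + 80)*w + z)*(u + q) = ((51 + 80)*(51/8) + 2016)*(-9858 + 42938) = (131*(51/8) + 2016)*33080 = (6681/8 + 2016)*33080 = (22809/8)*33080 = 94315215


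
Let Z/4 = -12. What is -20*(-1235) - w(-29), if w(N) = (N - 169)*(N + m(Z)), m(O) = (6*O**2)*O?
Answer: -131364338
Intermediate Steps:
Z = -48 (Z = 4*(-12) = -48)
m(O) = 6*O**3
w(N) = (-663552 + N)*(-169 + N) (w(N) = (N - 169)*(N + 6*(-48)**3) = (-169 + N)*(N + 6*(-110592)) = (-169 + N)*(N - 663552) = (-169 + N)*(-663552 + N) = (-663552 + N)*(-169 + N))
-20*(-1235) - w(-29) = -20*(-1235) - (112140288 + (-29)**2 - 663721*(-29)) = 24700 - (112140288 + 841 + 19247909) = 24700 - 1*131389038 = 24700 - 131389038 = -131364338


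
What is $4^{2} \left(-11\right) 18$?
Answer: $-3168$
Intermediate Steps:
$4^{2} \left(-11\right) 18 = 16 \left(-11\right) 18 = \left(-176\right) 18 = -3168$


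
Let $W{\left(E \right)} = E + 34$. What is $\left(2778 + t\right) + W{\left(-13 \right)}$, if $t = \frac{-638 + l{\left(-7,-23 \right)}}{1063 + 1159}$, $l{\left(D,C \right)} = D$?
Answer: $\frac{6218733}{2222} \approx 2798.7$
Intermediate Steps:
$W{\left(E \right)} = 34 + E$
$t = - \frac{645}{2222}$ ($t = \frac{-638 - 7}{1063 + 1159} = - \frac{645}{2222} \approx -0.29028$)
$\left(2778 + t\right) + W{\left(-13 \right)} = \left(2778 - \frac{645}{2222}\right) + \left(34 - 13\right) = \frac{6172071}{2222} + 21 = \frac{6218733}{2222}$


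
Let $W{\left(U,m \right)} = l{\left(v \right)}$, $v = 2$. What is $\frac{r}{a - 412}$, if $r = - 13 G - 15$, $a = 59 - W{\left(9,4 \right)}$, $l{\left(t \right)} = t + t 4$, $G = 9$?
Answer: $\frac{4}{11} \approx 0.36364$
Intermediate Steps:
$l{\left(t \right)} = 5 t$ ($l{\left(t \right)} = t + 4 t = 5 t$)
$W{\left(U,m \right)} = 10$ ($W{\left(U,m \right)} = 5 \cdot 2 = 10$)
$a = 49$ ($a = 59 - 10 = 49$)
$r = -132$ ($r = \left(-13\right) 9 - 15 = -117 - 15 = -132$)
$\frac{r}{a - 412} = - \frac{132}{49 - 412} = - \frac{132}{-363} = \left(-132\right) \left(- \frac{1}{363}\right) = \frac{4}{11}$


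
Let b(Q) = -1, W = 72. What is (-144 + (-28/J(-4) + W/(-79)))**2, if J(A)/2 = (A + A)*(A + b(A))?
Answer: 52676217169/2496400 ≈ 21101.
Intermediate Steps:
J(A) = 4*A*(-1 + A) (J(A) = 2*((A + A)*(A - 1)) = 2*((2*A)*(-1 + A)) = 2*(2*A*(-1 + A)) = 4*A*(-1 + A))
(-144 + (-28/J(-4) + W/(-79)))**2 = (-144 + (-28*(-1/(16*(-1 - 4))) + 72/(-79)))**2 = (-144 + (-28/(4*(-4)*(-5)) + 72*(-1/79)))**2 = (-144 + (-28/80 - 72/79))**2 = (-144 + (-28*1/80 - 72/79))**2 = (-144 + (-7/20 - 72/79))**2 = (-144 - 1993/1580)**2 = (-229513/1580)**2 = 52676217169/2496400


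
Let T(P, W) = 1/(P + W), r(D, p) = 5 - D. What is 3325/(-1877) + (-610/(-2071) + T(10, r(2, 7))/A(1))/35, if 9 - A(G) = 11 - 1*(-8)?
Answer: -31186682417/17687064850 ≈ -1.7632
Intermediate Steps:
A(G) = -10 (A(G) = 9 - (11 - 1*(-8)) = 9 - (11 + 8) = 9 - 1*19 = 9 - 19 = -10)
3325/(-1877) + (-610/(-2071) + T(10, r(2, 7))/A(1))/35 = 3325/(-1877) + (-610/(-2071) + 1/((10 + (5 - 1*2))*(-10)))/35 = 3325*(-1/1877) + (-610*(-1/2071) - 1/10/(10 + (5 - 2)))*(1/35) = -3325/1877 + (610/2071 - 1/10/(10 + 3))*(1/35) = -3325/1877 + (610/2071 - 1/10/13)*(1/35) = -3325/1877 + (610/2071 + (1/13)*(-1/10))*(1/35) = -3325/1877 + (610/2071 - 1/130)*(1/35) = -3325/1877 + (77229/269230)*(1/35) = -3325/1877 + 77229/9423050 = -31186682417/17687064850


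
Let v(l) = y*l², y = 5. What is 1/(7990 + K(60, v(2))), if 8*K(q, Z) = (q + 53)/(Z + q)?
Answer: 640/5113713 ≈ 0.00012515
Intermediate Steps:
v(l) = 5*l²
K(q, Z) = (53 + q)/(8*(Z + q)) (K(q, Z) = ((q + 53)/(Z + q))/8 = ((53 + q)/(Z + q))/8 = (53 + q)/(8*(Z + q)))
1/(7990 + K(60, v(2))) = 1/(7990 + (53 + 60)/(8*(5*2² + 60))) = 1/(7990 + (⅛)*113/(5*4 + 60)) = 1/(7990 + (⅛)*113/(20 + 60)) = 1/(7990 + (⅛)*113/80) = 1/(7990 + (⅛)*(1/80)*113) = 1/(7990 + 113/640) = 1/(5113713/640) = 640/5113713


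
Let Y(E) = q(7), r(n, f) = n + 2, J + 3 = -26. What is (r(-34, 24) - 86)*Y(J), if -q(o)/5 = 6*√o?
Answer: 3540*√7 ≈ 9366.0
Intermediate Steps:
J = -29 (J = -3 - 26 = -29)
r(n, f) = 2 + n
q(o) = -30*√o
Y(E) = -30*√7
(r(-34, 24) - 86)*Y(J) = ((2 - 34) - 86)*(-30*√7) = (-32 - 86)*(-30*√7) = -(-3540)*√7 = 3540*√7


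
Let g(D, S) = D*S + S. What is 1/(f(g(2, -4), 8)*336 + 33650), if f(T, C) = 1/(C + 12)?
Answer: 5/168334 ≈ 2.9703e-5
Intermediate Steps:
g(D, S) = S + D*S
f(T, C) = 1/(12 + C)
1/(f(g(2, -4), 8)*336 + 33650) = 1/(336/(12 + 8) + 33650) = 1/(336/20 + 33650) = 1/((1/20)*336 + 33650) = 1/(84/5 + 33650) = 1/(168334/5) = 5/168334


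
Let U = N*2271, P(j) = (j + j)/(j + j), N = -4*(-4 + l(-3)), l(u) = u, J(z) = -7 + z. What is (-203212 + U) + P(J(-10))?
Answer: -139623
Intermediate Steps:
N = 28 (N = -4*(-4 - 3) = -4*(-7) = 28)
P(j) = 1 (P(j) = (2*j)/((2*j)) = (2*j)*(1/(2*j)) = 1)
U = 63588 (U = 28*2271 = 63588)
(-203212 + U) + P(J(-10)) = (-203212 + 63588) + 1 = -139624 + 1 = -139623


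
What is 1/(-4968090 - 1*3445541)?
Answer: -1/8413631 ≈ -1.1885e-7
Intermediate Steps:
1/(-4968090 - 1*3445541) = 1/(-4968090 - 3445541) = 1/(-8413631) = -1/8413631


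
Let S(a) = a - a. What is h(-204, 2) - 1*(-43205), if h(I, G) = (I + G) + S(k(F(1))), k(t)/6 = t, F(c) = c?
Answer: 43003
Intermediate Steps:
k(t) = 6*t
S(a) = 0
h(I, G) = G + I (h(I, G) = (I + G) + 0 = (G + I) + 0 = G + I)
h(-204, 2) - 1*(-43205) = (2 - 204) - 1*(-43205) = -202 + 43205 = 43003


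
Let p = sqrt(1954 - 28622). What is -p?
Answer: -2*I*sqrt(6667) ≈ -163.3*I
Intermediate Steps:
p = 2*I*sqrt(6667) (p = sqrt(-26668) = 2*I*sqrt(6667) ≈ 163.3*I)
-p = -2*I*sqrt(6667)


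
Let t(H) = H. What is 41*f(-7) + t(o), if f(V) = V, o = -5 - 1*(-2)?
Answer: -290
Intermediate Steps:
o = -3 (o = -5 + 2 = -3)
41*f(-7) + t(o) = 41*(-7) - 3 = -287 - 3 = -290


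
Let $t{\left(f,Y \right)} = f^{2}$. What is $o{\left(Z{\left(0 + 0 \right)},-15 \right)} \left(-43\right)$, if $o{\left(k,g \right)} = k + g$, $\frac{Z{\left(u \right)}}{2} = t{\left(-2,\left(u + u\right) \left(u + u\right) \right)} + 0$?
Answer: $301$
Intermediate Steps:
$Z{\left(u \right)} = 8$ ($Z{\left(u \right)} = 2 \left(\left(-2\right)^{2} + 0\right) = 2 \left(4 + 0\right) = 2 \cdot 4 = 8$)
$o{\left(k,g \right)} = g + k$
$o{\left(Z{\left(0 + 0 \right)},-15 \right)} \left(-43\right) = \left(-15 + 8\right) \left(-43\right) = \left(-7\right) \left(-43\right) = 301$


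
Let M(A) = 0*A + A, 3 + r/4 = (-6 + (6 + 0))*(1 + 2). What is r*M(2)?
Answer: -24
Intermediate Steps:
r = -12 (r = -12 + 4*((-6 + (6 + 0))*(1 + 2)) = -12 + 4*((-6 + 6)*3) = -12 + 4*(0*3) = -12 + 4*0 = -12 + 0 = -12)
M(A) = A (M(A) = 0 + A = A)
r*M(2) = -12*2 = -24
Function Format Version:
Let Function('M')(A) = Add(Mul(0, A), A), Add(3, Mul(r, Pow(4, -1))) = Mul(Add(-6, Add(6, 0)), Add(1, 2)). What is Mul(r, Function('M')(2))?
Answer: -24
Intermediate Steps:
r = -12 (r = Add(-12, Mul(4, Mul(Add(-6, Add(6, 0)), Add(1, 2)))) = Add(-12, Mul(4, Mul(Add(-6, 6), 3))) = Add(-12, Mul(4, Mul(0, 3))) = Add(-12, Mul(4, 0)) = Add(-12, 0) = -12)
Function('M')(A) = A (Function('M')(A) = Add(0, A) = A)
Mul(r, Function('M')(2)) = Mul(-12, 2) = -24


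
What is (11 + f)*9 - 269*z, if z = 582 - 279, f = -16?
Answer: -81552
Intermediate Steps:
z = 303
(11 + f)*9 - 269*z = (11 - 16)*9 - 269*303 = -5*9 - 81507 = -45 - 81507 = -81552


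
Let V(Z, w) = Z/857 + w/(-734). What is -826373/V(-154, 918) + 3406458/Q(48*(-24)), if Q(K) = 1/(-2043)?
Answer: -3130639084440827/449881 ≈ -6.9588e+9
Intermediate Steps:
V(Z, w) = -w/734 + Z/857 (V(Z, w) = Z*(1/857) + w*(-1/734) = Z/857 - w/734 = -w/734 + Z/857)
Q(K) = -1/2043
-826373/V(-154, 918) + 3406458/Q(48*(-24)) = -826373/(-1/734*918 + (1/857)*(-154)) + 3406458/(-1/2043) = -826373/(-459/367 - 154/857) + 3406458*(-2043) = -826373/(-449881/314519) - 6959393694 = -826373*(-314519/449881) - 6959393694 = 259910009587/449881 - 6959393694 = -3130639084440827/449881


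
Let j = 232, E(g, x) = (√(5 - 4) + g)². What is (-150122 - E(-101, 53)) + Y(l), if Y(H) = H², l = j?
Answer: -106298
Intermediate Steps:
E(g, x) = (1 + g)² (E(g, x) = (√1 + g)² = (1 + g)²)
l = 232
(-150122 - E(-101, 53)) + Y(l) = (-150122 - (1 - 101)²) + 232² = (-150122 - 1*(-100)²) + 53824 = (-150122 - 1*10000) + 53824 = (-150122 - 10000) + 53824 = -160122 + 53824 = -106298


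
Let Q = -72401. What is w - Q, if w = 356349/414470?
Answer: 4286914117/59210 ≈ 72402.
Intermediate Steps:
w = 50907/59210 (w = 356349*(1/414470) = 50907/59210 ≈ 0.85977)
w - Q = 50907/59210 - 1*(-72401) = 50907/59210 + 72401 = 4286914117/59210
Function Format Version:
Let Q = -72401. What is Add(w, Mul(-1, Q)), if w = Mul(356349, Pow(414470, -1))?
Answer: Rational(4286914117, 59210) ≈ 72402.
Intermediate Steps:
w = Rational(50907, 59210) (w = Mul(356349, Rational(1, 414470)) = Rational(50907, 59210) ≈ 0.85977)
Add(w, Mul(-1, Q)) = Add(Rational(50907, 59210), Mul(-1, -72401)) = Add(Rational(50907, 59210), 72401) = Rational(4286914117, 59210)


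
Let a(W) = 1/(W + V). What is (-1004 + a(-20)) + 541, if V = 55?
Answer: -16204/35 ≈ -462.97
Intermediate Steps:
a(W) = 1/(55 + W) (a(W) = 1/(W + 55) = 1/(55 + W))
(-1004 + a(-20)) + 541 = (-1004 + 1/(55 - 20)) + 541 = (-1004 + 1/35) + 541 = -35139/35 + 541 = -16204/35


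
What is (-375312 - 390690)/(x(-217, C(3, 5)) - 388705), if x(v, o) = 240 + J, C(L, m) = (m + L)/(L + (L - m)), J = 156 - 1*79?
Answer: 383001/194194 ≈ 1.9723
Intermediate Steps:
J = 77 (J = 156 - 79 = 77)
C(L, m) = (L + m)/(-m + 2*L)
x(v, o) = 317 (x(v, o) = 240 + 77 = 317)
(-375312 - 390690)/(x(-217, C(3, 5)) - 388705) = (-375312 - 390690)/(317 - 388705) = -766002/(-388388) = -766002*(-1/388388) = 383001/194194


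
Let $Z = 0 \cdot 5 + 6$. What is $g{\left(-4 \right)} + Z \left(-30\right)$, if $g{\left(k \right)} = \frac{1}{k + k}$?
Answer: $- \frac{1441}{8} \approx -180.13$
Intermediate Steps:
$g{\left(k \right)} = \frac{1}{2 k}$
$Z = 6$ ($Z = 0 + 6 = 6$)
$g{\left(-4 \right)} + Z \left(-30\right) = \frac{1}{2 \left(-4\right)} + 6 \left(-30\right) = \frac{1}{2} \left(- \frac{1}{4}\right) - 180 = - \frac{1}{8} - 180 = - \frac{1441}{8}$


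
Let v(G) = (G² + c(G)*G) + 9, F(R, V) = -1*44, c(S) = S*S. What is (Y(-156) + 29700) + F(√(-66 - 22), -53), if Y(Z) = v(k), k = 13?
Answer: 32031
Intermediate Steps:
c(S) = S²
F(R, V) = -44
v(G) = 9 + G² + G³ (v(G) = (G² + G²*G) + 9 = (G² + G³) + 9 = 9 + G² + G³)
Y(Z) = 2375 (Y(Z) = 9 + 13² + 13³ = 9 + 169 + 2197 = 2375)
(Y(-156) + 29700) + F(√(-66 - 22), -53) = (2375 + 29700) - 44 = 32075 - 44 = 32031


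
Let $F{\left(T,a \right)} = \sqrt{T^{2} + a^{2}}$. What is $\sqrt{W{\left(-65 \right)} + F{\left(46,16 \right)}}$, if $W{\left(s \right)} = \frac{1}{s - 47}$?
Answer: $\frac{\sqrt{-7 + 1568 \sqrt{593}}}{28} \approx 6.9781$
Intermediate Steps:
$W{\left(s \right)} = \frac{1}{-47 + s}$
$\sqrt{W{\left(-65 \right)} + F{\left(46,16 \right)}} = \sqrt{\frac{1}{-47 - 65} + \sqrt{46^{2} + 16^{2}}} = \sqrt{\frac{1}{-112} + \sqrt{2116 + 256}} = \sqrt{- \frac{1}{112} + \sqrt{2372}} = \sqrt{- \frac{1}{112} + 2 \sqrt{593}}$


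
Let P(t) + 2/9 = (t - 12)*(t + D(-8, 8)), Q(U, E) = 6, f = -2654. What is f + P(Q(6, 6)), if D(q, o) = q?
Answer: -23780/9 ≈ -2642.2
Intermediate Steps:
P(t) = -2/9 + (-12 + t)*(-8 + t) (P(t) = -2/9 + (t - 12)*(t - 8) = -2/9 + (-12 + t)*(-8 + t))
f + P(Q(6, 6)) = -2654 + (862/9 + 6² - 20*6) = -2654 + (862/9 + 36 - 120) = -2654 + 106/9 = -23780/9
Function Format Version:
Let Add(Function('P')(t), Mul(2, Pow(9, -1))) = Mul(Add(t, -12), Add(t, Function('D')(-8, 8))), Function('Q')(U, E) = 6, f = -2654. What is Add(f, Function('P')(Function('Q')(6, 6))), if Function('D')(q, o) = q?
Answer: Rational(-23780, 9) ≈ -2642.2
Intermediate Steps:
Function('P')(t) = Add(Rational(-2, 9), Mul(Add(-12, t), Add(-8, t))) (Function('P')(t) = Add(Rational(-2, 9), Mul(Add(t, -12), Add(t, -8))) = Add(Rational(-2, 9), Mul(Add(-12, t), Add(-8, t))))
Add(f, Function('P')(Function('Q')(6, 6))) = Add(-2654, Add(Rational(862, 9), Pow(6, 2), Mul(-20, 6))) = Add(-2654, Add(Rational(862, 9), 36, -120)) = Add(-2654, Rational(106, 9)) = Rational(-23780, 9)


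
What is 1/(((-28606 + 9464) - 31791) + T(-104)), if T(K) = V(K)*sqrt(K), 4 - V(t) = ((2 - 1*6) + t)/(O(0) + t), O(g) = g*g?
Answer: -662129/33724228215 - 77*I*sqrt(26)/33724228215 ≈ -1.9634e-5 - 1.1642e-8*I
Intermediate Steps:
O(g) = g**2
V(t) = 4 - (-4 + t)/t (V(t) = 4 - ((2 - 1*6) + t)/(0**2 + t) = 4 - ((2 - 6) + t)/(0 + t) = 4 - (-4 + t)/t)
T(K) = sqrt(K)*(3 + 4/K) (T(K) = (3 + 4/K)*sqrt(K) = sqrt(K)*(3 + 4/K))
1/(((-28606 + 9464) - 31791) + T(-104)) = 1/(((-28606 + 9464) - 31791) + (4 + 3*(-104))/sqrt(-104)) = 1/((-19142 - 31791) + (-I*sqrt(26)/52)*(4 - 312)) = 1/(-50933 - I*sqrt(26)/52*(-308)) = 1/(-50933 + 77*I*sqrt(26)/13)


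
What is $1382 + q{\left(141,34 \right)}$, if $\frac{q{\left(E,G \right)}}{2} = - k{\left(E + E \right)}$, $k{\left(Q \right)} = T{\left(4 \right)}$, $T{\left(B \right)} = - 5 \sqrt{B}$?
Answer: $1402$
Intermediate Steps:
$k{\left(Q \right)} = -10$ ($k{\left(Q \right)} = - 5 \sqrt{4} = \left(-5\right) 2 = -10$)
$q{\left(E,G \right)} = 20$ ($q{\left(E,G \right)} = 2 \left(\left(-1\right) \left(-10\right)\right) = 2 \cdot 10 = 20$)
$1382 + q{\left(141,34 \right)} = 1382 + 20 = 1402$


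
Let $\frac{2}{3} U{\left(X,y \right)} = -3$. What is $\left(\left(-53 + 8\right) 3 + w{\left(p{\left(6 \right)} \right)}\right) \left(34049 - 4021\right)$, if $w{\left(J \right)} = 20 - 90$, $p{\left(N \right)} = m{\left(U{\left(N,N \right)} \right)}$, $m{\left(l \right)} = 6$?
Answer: $-6155740$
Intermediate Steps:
$U{\left(X,y \right)} = - \frac{9}{2}$ ($U{\left(X,y \right)} = \frac{3}{2} \left(-3\right) = - \frac{9}{2}$)
$p{\left(N \right)} = 6$
$w{\left(J \right)} = -70$ ($w{\left(J \right)} = 20 - 90 = -70$)
$\left(\left(-53 + 8\right) 3 + w{\left(p{\left(6 \right)} \right)}\right) \left(34049 - 4021\right) = \left(\left(-53 + 8\right) 3 - 70\right) \left(34049 - 4021\right) = \left(\left(-45\right) 3 - 70\right) 30028 = \left(-135 - 70\right) 30028 = \left(-205\right) 30028 = -6155740$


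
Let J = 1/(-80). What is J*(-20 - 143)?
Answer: 163/80 ≈ 2.0375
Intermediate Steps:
J = -1/80 ≈ -0.012500
J*(-20 - 143) = -(-20 - 143)/80 = -1/80*(-163) = 163/80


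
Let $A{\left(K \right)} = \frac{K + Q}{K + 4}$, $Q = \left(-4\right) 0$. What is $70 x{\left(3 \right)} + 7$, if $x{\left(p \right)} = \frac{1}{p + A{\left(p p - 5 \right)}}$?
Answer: $27$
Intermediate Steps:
$Q = 0$
$A{\left(K \right)} = \frac{K}{4 + K}$ ($A{\left(K \right)} = \frac{K + 0}{K + 4} = \frac{K}{4 + K}$)
$x{\left(p \right)} = \frac{1}{p + \frac{-5 + p^{2}}{-1 + p^{2}}}$ ($x{\left(p \right)} = \frac{1}{p + \frac{p p - 5}{4 + \left(p p - 5\right)}} = \frac{1}{p + \frac{p^{2} - 5}{4 + \left(p^{2} - 5\right)}} = \frac{1}{p + \frac{-5 + p^{2}}{4 + \left(-5 + p^{2}\right)}} = \frac{1}{p + \frac{-5 + p^{2}}{-1 + p^{2}}}$)
$70 x{\left(3 \right)} + 7 = 70 \frac{-1 + 3^{2}}{-5 + 3^{2} + 3^{3} - 3} + 7 = 70 \frac{-1 + 9}{-5 + 9 + 27 - 3} + 7 = 70 \cdot \frac{1}{28} \cdot 8 + 7 = 70 \cdot \frac{2}{7} + 7 = 20 + 7 = 27$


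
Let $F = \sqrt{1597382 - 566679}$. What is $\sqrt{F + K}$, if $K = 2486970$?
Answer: $\sqrt{2486970 + \sqrt{1030703}} \approx 1577.3$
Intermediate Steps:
$F = \sqrt{1030703} \approx 1015.2$
$\sqrt{F + K} = \sqrt{\sqrt{1030703} + 2486970} = \sqrt{2486970 + \sqrt{1030703}}$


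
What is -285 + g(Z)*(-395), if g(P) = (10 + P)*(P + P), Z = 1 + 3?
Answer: -44525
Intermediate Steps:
Z = 4
g(P) = 2*P*(10 + P) (g(P) = (10 + P)*(2*P) = 2*P*(10 + P))
-285 + g(Z)*(-395) = -285 + (2*4*(10 + 4))*(-395) = -285 + (2*4*14)*(-395) = -285 + 112*(-395) = -285 - 44240 = -44525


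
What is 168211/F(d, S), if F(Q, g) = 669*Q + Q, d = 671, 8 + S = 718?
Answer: 168211/449570 ≈ 0.37416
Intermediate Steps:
S = 710 (S = -8 + 718 = 710)
F(Q, g) = 670*Q
168211/F(d, S) = 168211/((670*671)) = 168211/449570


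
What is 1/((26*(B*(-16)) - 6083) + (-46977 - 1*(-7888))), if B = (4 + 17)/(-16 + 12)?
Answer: -1/42988 ≈ -2.3262e-5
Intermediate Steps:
B = -21/4 (B = 21/(-4) = 21*(-¼) = -21/4 ≈ -5.2500)
1/((26*(B*(-16)) - 6083) + (-46977 - 1*(-7888))) = 1/((26*(-21/4*(-16)) - 6083) + (-46977 - 1*(-7888))) = 1/((26*84 - 6083) + (-46977 + 7888)) = 1/((2184 - 6083) - 39089) = 1/(-3899 - 39089) = 1/(-42988) = -1/42988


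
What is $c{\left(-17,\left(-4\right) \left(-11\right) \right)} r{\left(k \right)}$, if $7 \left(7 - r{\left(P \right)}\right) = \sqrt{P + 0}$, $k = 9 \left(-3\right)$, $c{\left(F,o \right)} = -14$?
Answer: $-98 + 6 i \sqrt{3} \approx -98.0 + 10.392 i$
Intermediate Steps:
$k = -27$
$r{\left(P \right)} = 7 - \frac{\sqrt{P}}{7}$ ($r{\left(P \right)} = 7 - \frac{\sqrt{P + 0}}{7} = 7 - \frac{\sqrt{P}}{7}$)
$c{\left(-17,\left(-4\right) \left(-11\right) \right)} r{\left(k \right)} = - 14 \left(7 - \frac{\sqrt{-27}}{7}\right) = - 14 \left(7 - \frac{3 i \sqrt{3}}{7}\right) = -98 + 6 i \sqrt{3}$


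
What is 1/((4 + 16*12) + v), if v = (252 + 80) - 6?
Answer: 1/522 ≈ 0.0019157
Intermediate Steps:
v = 326 (v = 332 - 6 = 326)
1/((4 + 16*12) + v) = 1/((4 + 16*12) + 326) = 1/((4 + 192) + 326) = 1/(196 + 326) = 1/522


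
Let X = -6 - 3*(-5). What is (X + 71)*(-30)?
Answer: -2400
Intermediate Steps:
X = 9 (X = -6 + 15 = 9)
(X + 71)*(-30) = (9 + 71)*(-30) = 80*(-30) = -2400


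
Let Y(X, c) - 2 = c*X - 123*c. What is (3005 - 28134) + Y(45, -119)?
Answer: -15845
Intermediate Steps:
Y(X, c) = 2 - 123*c + X*c (Y(X, c) = 2 + (c*X - 123*c) = 2 + (X*c - 123*c) = 2 + (-123*c + X*c) = 2 - 123*c + X*c)
(3005 - 28134) + Y(45, -119) = (3005 - 28134) + (2 - 123*(-119) + 45*(-119)) = -25129 + (2 + 14637 - 5355) = -25129 + 9284 = -15845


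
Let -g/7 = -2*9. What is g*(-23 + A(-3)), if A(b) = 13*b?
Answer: -7812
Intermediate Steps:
g = 126 (g = -(-14)*9 = -7*(-18) = 126)
g*(-23 + A(-3)) = 126*(-23 + 13*(-3)) = 126*(-23 - 39) = 126*(-62) = -7812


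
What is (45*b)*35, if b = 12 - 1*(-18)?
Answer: 47250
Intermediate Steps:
b = 30 (b = 12 + 18 = 30)
(45*b)*35 = (45*30)*35 = 1350*35 = 47250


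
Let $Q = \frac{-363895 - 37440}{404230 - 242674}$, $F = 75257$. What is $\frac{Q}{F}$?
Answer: $- \frac{401335}{12158219892} \approx -3.3009 \cdot 10^{-5}$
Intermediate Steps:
$Q = - \frac{401335}{161556} \approx -2.4842$
$\frac{Q}{F} = - \frac{401335}{161556 \cdot 75257} = \left(- \frac{401335}{161556}\right) \frac{1}{75257} = - \frac{401335}{12158219892}$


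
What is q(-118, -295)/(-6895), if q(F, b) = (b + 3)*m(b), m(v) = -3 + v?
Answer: -87016/6895 ≈ -12.620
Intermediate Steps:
q(F, b) = (-3 + b)*(3 + b) (q(F, b) = (b + 3)*(-3 + b) = (3 + b)*(-3 + b) = (-3 + b)*(3 + b))
q(-118, -295)/(-6895) = (-9 + (-295)²)/(-6895) = (-9 + 87025)*(-1/6895) = 87016*(-1/6895) = -87016/6895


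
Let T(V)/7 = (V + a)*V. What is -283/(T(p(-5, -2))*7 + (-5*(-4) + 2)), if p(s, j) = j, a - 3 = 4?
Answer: 283/468 ≈ 0.60470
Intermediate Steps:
a = 7 (a = 3 + 4 = 7)
T(V) = 7*V*(7 + V) (T(V) = 7*((V + 7)*V) = 7*((7 + V)*V) = 7*(V*(7 + V)) = 7*V*(7 + V))
-283/(T(p(-5, -2))*7 + (-5*(-4) + 2)) = -283/((7*(-2)*(7 - 2))*7 + (-5*(-4) + 2)) = -283/((7*(-2)*5)*7 + (20 + 2)) = -283/(-70*7 + 22) = -283/(-490 + 22) = -283/(-468) = -283*(-1/468) = 283/468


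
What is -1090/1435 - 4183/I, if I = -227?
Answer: 1151035/65149 ≈ 17.668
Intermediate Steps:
-1090/1435 - 4183/I = -1090/1435 - 4183/(-227) = -1090*1/1435 - 4183*(-1/227) = -218/287 + 4183/227 = 1151035/65149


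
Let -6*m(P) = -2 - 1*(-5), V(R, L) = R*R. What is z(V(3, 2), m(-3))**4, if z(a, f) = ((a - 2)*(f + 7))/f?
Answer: 68574961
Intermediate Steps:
V(R, L) = R**2
m(P) = -1/2 (m(P) = -(-2 - 1*(-5))/6 = -(-2 + 5)/6 = -1/6*3 = -1/2)
z(a, f) = (-2 + a)*(7 + f)/f (z(a, f) = ((-2 + a)*(7 + f))/f = (-2 + a)*(7 + f)/f)
z(V(3, 2), m(-3))**4 = ((-14 + 7*3**2 - (-2 + 3**2)/2)/(-1/2))**4 = (-2*(-14 + 7*9 - (-2 + 9)/2))**4 = (-2*(-14 + 63 - 1/2*7))**4 = (-2*(-14 + 63 - 7/2))**4 = (-2*91/2)**4 = (-91)**4 = 68574961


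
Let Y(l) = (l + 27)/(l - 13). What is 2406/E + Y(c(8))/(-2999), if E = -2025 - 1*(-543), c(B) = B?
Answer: -1200870/740753 ≈ -1.6211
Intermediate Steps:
Y(l) = (27 + l)/(-13 + l)
E = -1482 (E = -2025 + 543 = -1482)
2406/E + Y(c(8))/(-2999) = 2406/(-1482) + ((27 + 8)/(-13 + 8))/(-2999) = 2406*(-1/1482) + (35/(-5))*(-1/2999) = -401/247 - ⅕*35*(-1/2999) = -401/247 - 7*(-1/2999) = -401/247 + 7/2999 = -1200870/740753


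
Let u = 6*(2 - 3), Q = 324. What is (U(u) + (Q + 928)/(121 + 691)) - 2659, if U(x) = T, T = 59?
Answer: -527487/203 ≈ -2598.5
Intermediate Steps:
u = -6 (u = 6*(-1) = -6)
U(x) = 59
(U(u) + (Q + 928)/(121 + 691)) - 2659 = (59 + (324 + 928)/(121 + 691)) - 2659 = (59 + 1252/812) - 2659 = (59 + 1252*(1/812)) - 2659 = (59 + 313/203) - 2659 = 12290/203 - 2659 = -527487/203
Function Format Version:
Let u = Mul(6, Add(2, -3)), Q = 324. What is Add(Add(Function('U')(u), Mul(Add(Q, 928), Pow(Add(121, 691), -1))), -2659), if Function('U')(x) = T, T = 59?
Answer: Rational(-527487, 203) ≈ -2598.5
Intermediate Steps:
u = -6 (u = Mul(6, -1) = -6)
Function('U')(x) = 59
Add(Add(Function('U')(u), Mul(Add(Q, 928), Pow(Add(121, 691), -1))), -2659) = Add(Add(59, Mul(Add(324, 928), Pow(Add(121, 691), -1))), -2659) = Add(Add(59, Mul(1252, Pow(812, -1))), -2659) = Add(Add(59, Mul(1252, Rational(1, 812))), -2659) = Add(Add(59, Rational(313, 203)), -2659) = Add(Rational(12290, 203), -2659) = Rational(-527487, 203)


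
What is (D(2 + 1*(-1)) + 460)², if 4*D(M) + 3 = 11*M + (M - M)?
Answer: 213444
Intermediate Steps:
D(M) = -¾ + 11*M/4 (D(M) = -¾ + (11*M + (M - M))/4 = -¾ + (11*M + 0)/4 = -¾ + (11*M)/4 = -¾ + 11*M/4)
(D(2 + 1*(-1)) + 460)² = ((-¾ + 11*(2 + 1*(-1))/4) + 460)² = ((-¾ + 11*(2 - 1)/4) + 460)² = ((-¾ + (11/4)*1) + 460)² = ((-¾ + 11/4) + 460)² = (2 + 460)² = 462² = 213444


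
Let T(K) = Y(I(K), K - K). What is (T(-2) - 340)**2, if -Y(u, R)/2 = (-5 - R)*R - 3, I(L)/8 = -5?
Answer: 111556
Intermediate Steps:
I(L) = -40 (I(L) = 8*(-5) = -40)
Y(u, R) = 6 - 2*R*(-5 - R) (Y(u, R) = -2*((-5 - R)*R - 3) = -2*(R*(-5 - R) - 3) = -2*(-3 + R*(-5 - R)) = 6 - 2*R*(-5 - R))
T(K) = 6 (T(K) = 6 + 2*(K - K)**2 + 10*(K - K) = 6 + 2*0**2 + 10*0 = 6 + 2*0 + 0 = 6 + 0 + 0 = 6)
(T(-2) - 340)**2 = (6 - 340)**2 = (-334)**2 = 111556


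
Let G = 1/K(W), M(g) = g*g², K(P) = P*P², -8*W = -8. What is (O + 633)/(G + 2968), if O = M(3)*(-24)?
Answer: -15/2969 ≈ -0.0050522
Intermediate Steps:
W = 1 (W = -⅛*(-8) = 1)
K(P) = P³
M(g) = g³
O = -648 (O = 3³*(-24) = 27*(-24) = -648)
G = 1 (G = 1/(1³) = 1/1 = 1)
(O + 633)/(G + 2968) = (-648 + 633)/(1 + 2968) = -15/2969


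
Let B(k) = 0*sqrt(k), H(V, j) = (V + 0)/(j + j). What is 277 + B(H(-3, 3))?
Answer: 277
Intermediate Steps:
H(V, j) = V/(2*j) (H(V, j) = V/((2*j)) = V*(1/(2*j)) = V/(2*j))
B(k) = 0
277 + B(H(-3, 3)) = 277 + 0 = 277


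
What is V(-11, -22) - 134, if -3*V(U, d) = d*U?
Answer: -644/3 ≈ -214.67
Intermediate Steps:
V(U, d) = -U*d/3 (V(U, d) = -d*U/3 = -U*d/3)
V(-11, -22) - 134 = -⅓*(-11)*(-22) - 134 = -242/3 - 134 = -644/3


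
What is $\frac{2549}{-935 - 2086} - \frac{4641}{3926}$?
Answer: $- \frac{1848295}{912342} \approx -2.0259$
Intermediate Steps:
$\frac{2549}{-935 - 2086} - \frac{4641}{3926} = \frac{2549}{-935 - 2086} - \frac{357}{302} = \frac{2549}{-3021} - \frac{357}{302} = 2549 \left(- \frac{1}{3021}\right) - \frac{357}{302} = - \frac{2549}{3021} - \frac{357}{302} = - \frac{1848295}{912342}$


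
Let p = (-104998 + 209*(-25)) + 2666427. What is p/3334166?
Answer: 1278102/1667083 ≈ 0.76667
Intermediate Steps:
p = 2556204 (p = (-104998 - 5225) + 2666427 = -110223 + 2666427 = 2556204)
p/3334166 = 2556204/3334166 = 2556204*(1/3334166) = 1278102/1667083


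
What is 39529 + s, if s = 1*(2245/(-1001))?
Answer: 39566284/1001 ≈ 39527.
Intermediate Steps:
s = -2245/1001 (s = 1*(2245*(-1/1001)) = 1*(-2245/1001) = -2245/1001 ≈ -2.2428)
39529 + s = 39529 - 2245/1001 = 39566284/1001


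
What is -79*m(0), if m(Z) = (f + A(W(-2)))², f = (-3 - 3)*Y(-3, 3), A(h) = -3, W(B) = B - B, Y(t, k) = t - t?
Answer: -711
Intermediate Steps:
Y(t, k) = 0
W(B) = 0
f = 0 (f = (-3 - 3)*0 = -6*0 = 0)
m(Z) = 9 (m(Z) = (0 - 3)² = (-3)² = 9)
-79*m(0) = -79*9 = -711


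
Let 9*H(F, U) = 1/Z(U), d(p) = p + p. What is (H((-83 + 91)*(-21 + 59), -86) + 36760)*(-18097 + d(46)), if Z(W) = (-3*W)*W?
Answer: -132168905931595/199692 ≈ -6.6186e+8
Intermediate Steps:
d(p) = 2*p
Z(W) = -3*W**2
H(F, U) = -1/(27*U**2) (H(F, U) = 1/(9*((-3*U**2))) = (-1/(3*U**2))/9 = -1/(27*U**2))
(H((-83 + 91)*(-21 + 59), -86) + 36760)*(-18097 + d(46)) = (-1/27/(-86)**2 + 36760)*(-18097 + 2*46) = (-1/27*1/7396 + 36760)*(-18097 + 92) = (-1/199692 + 36760)*(-18005) = (7340677919/199692)*(-18005) = -132168905931595/199692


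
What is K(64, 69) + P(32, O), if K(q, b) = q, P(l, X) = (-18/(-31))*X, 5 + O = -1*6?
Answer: 1786/31 ≈ 57.613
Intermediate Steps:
O = -11 (O = -5 - 1*6 = -5 - 6 = -11)
P(l, X) = 18*X/31 (P(l, X) = (-18*(-1/31))*X = 18*X/31)
K(64, 69) + P(32, O) = 64 + (18/31)*(-11) = 64 - 198/31 = 1786/31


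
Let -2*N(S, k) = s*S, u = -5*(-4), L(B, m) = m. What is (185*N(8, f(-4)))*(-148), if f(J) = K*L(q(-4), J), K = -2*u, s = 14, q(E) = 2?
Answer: 1533280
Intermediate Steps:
u = 20
K = -40 (K = -2*20 = -40)
f(J) = -40*J
N(S, k) = -7*S
(185*N(8, f(-4)))*(-148) = (185*(-7*8))*(-148) = (185*(-56))*(-148) = -10360*(-148) = 1533280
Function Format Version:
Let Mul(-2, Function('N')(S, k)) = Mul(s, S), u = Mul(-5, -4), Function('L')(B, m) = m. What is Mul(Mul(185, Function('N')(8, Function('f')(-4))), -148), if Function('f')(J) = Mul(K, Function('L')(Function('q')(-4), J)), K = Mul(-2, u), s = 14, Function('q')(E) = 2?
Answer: 1533280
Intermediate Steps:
u = 20
K = -40 (K = Mul(-2, 20) = -40)
Function('f')(J) = Mul(-40, J)
Function('N')(S, k) = Mul(-7, S) (Function('N')(S, k) = Mul(Rational(-1, 2), Mul(14, S)) = Mul(-7, S))
Mul(Mul(185, Function('N')(8, Function('f')(-4))), -148) = Mul(Mul(185, Mul(-7, 8)), -148) = Mul(Mul(185, -56), -148) = Mul(-10360, -148) = 1533280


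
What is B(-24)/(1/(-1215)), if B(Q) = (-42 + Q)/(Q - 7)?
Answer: -80190/31 ≈ -2586.8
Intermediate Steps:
B(Q) = (-42 + Q)/(-7 + Q)
B(-24)/(1/(-1215)) = ((-42 - 24)/(-7 - 24))/(1/(-1215)) = (-66/(-31))/(-1/1215) = -1/31*(-66)*(-1215) = (66/31)*(-1215) = -80190/31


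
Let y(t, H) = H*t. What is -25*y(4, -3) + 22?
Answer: 322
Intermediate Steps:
-25*y(4, -3) + 22 = -(-75)*4 + 22 = -25*(-12) + 22 = 300 + 22 = 322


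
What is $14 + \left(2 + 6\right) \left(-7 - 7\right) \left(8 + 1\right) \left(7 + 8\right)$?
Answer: $-15106$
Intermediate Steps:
$14 + \left(2 + 6\right) \left(-7 - 7\right) \left(8 + 1\right) \left(7 + 8\right) = 14 + 8 \left(-14\right) 9 \cdot 15 = 14 - 15120 = -15106$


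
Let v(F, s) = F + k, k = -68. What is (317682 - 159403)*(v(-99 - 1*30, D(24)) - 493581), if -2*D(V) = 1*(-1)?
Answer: -78154688062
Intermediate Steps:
D(V) = 1/2 (D(V) = -(-1)/2 = -1/2*(-1) = 1/2)
v(F, s) = -68 + F (v(F, s) = F - 68 = -68 + F)
(317682 - 159403)*(v(-99 - 1*30, D(24)) - 493581) = (317682 - 159403)*((-68 + (-99 - 1*30)) - 493581) = 158279*((-68 + (-99 - 30)) - 493581) = 158279*((-68 - 129) - 493581) = 158279*(-197 - 493581) = 158279*(-493778) = -78154688062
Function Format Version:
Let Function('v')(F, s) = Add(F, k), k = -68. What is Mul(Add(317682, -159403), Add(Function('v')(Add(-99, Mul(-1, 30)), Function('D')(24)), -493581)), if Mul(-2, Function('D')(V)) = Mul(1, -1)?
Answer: -78154688062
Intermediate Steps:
Function('D')(V) = Rational(1, 2) (Function('D')(V) = Mul(Rational(-1, 2), Mul(1, -1)) = Mul(Rational(-1, 2), -1) = Rational(1, 2))
Function('v')(F, s) = Add(-68, F) (Function('v')(F, s) = Add(F, -68) = Add(-68, F))
Mul(Add(317682, -159403), Add(Function('v')(Add(-99, Mul(-1, 30)), Function('D')(24)), -493581)) = Mul(Add(317682, -159403), Add(Add(-68, Add(-99, Mul(-1, 30))), -493581)) = Mul(158279, Add(Add(-68, Add(-99, -30)), -493581)) = Mul(158279, Add(Add(-68, -129), -493581)) = Mul(158279, Add(-197, -493581)) = Mul(158279, -493778) = -78154688062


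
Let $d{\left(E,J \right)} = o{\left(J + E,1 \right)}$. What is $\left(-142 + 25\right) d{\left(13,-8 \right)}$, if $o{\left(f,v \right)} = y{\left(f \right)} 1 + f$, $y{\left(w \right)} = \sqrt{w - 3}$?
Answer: $-585 - 117 \sqrt{2} \approx -750.46$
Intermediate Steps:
$y{\left(w \right)} = \sqrt{-3 + w}$
$o{\left(f,v \right)} = f + \sqrt{-3 + f}$ ($o{\left(f,v \right)} = \sqrt{-3 + f} 1 + f = \sqrt{-3 + f} + f = f + \sqrt{-3 + f}$)
$d{\left(E,J \right)} = E + J + \sqrt{-3 + E + J}$ ($d{\left(E,J \right)} = \left(J + E\right) + \sqrt{-3 + \left(J + E\right)} = \left(E + J\right) + \sqrt{-3 + \left(E + J\right)} = \left(E + J\right) + \sqrt{-3 + E + J} = E + J + \sqrt{-3 + E + J}$)
$\left(-142 + 25\right) d{\left(13,-8 \right)} = \left(-142 + 25\right) \left(13 - 8 + \sqrt{-3 + 13 - 8}\right) = - 117 \left(13 - 8 + \sqrt{2}\right) = - 117 \left(5 + \sqrt{2}\right) = -585 - 117 \sqrt{2}$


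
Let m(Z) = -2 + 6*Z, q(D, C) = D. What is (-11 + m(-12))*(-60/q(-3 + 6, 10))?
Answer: 1700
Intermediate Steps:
(-11 + m(-12))*(-60/q(-3 + 6, 10)) = (-11 + (-2 + 6*(-12)))*(-60/(-3 + 6)) = (-11 + (-2 - 72))*(-60/3) = (-11 - 74)*(-60*⅓) = -85*(-20) = 1700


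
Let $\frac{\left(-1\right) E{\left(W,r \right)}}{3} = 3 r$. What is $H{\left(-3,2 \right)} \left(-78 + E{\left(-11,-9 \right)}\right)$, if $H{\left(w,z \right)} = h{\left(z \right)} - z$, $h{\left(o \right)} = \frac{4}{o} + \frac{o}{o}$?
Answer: $3$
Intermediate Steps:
$h{\left(o \right)} = 1 + \frac{4}{o}$ ($h{\left(o \right)} = \frac{4}{o} + 1 = 1 + \frac{4}{o}$)
$H{\left(w,z \right)} = - z + \frac{4 + z}{z}$ ($H{\left(w,z \right)} = \frac{4 + z}{z} - z = - z + \frac{4 + z}{z}$)
$E{\left(W,r \right)} = - 9 r$ ($E{\left(W,r \right)} = - 3 \cdot 3 r = - 9 r$)
$H{\left(-3,2 \right)} \left(-78 + E{\left(-11,-9 \right)}\right) = \left(1 - 2 + \frac{4}{2}\right) \left(-78 - -81\right) = \left(1 - 2 + 4 \cdot \frac{1}{2}\right) \left(-78 + 81\right) = \left(1 - 2 + 2\right) 3 = 1 \cdot 3 = 3$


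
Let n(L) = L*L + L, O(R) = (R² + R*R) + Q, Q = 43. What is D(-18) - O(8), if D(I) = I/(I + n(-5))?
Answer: -180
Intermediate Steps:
O(R) = 43 + 2*R² (O(R) = (R² + R*R) + 43 = (R² + R²) + 43 = 2*R² + 43 = 43 + 2*R²)
n(L) = L + L² (n(L) = L² + L = L + L²)
D(I) = I/(20 + I) (D(I) = I/(I - 5*(1 - 5)) = I/(I - 5*(-4)) = I/(I + 20) = I/(20 + I))
D(-18) - O(8) = -18/(20 - 18) - (43 + 2*8²) = -18/2 - (43 + 2*64) = -18*½ - (43 + 128) = -9 - 1*171 = -9 - 171 = -180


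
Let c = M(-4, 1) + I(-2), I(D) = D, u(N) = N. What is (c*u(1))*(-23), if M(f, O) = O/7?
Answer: 299/7 ≈ 42.714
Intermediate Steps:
M(f, O) = O/7 (M(f, O) = O*(⅐) = O/7)
c = -13/7 (c = (⅐)*1 - 2 = ⅐ - 2 = -13/7 ≈ -1.8571)
(c*u(1))*(-23) = -13/7*1*(-23) = -13/7*(-23) = 299/7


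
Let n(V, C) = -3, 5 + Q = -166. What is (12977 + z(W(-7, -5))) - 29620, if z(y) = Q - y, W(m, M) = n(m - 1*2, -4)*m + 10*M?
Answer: -16785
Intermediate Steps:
Q = -171 (Q = -5 - 166 = -171)
W(m, M) = -3*m + 10*M
z(y) = -171 - y
(12977 + z(W(-7, -5))) - 29620 = (12977 + (-171 - (-3*(-7) + 10*(-5)))) - 29620 = (12977 + (-171 - (21 - 50))) - 29620 = (12977 + (-171 - 1*(-29))) - 29620 = (12977 + (-171 + 29)) - 29620 = (12977 - 142) - 29620 = 12835 - 29620 = -16785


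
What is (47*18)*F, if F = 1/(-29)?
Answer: -846/29 ≈ -29.172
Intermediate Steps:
F = -1/29 ≈ -0.034483
(47*18)*F = (47*18)*(-1/29) = 846*(-1/29) = -846/29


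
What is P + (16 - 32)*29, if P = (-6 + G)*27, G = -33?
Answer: -1517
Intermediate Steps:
P = -1053 (P = (-6 - 33)*27 = -39*27 = -1053)
P + (16 - 32)*29 = -1053 + (16 - 32)*29 = -1053 - 16*29 = -1053 - 464 = -1517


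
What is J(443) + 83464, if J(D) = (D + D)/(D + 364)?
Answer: 67356334/807 ≈ 83465.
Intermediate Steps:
J(D) = 2*D/(364 + D) (J(D) = (2*D)/(364 + D) = 2*D/(364 + D))
J(443) + 83464 = 2*443/(364 + 443) + 83464 = 2*443/807 + 83464 = 2*443*(1/807) + 83464 = 886/807 + 83464 = 67356334/807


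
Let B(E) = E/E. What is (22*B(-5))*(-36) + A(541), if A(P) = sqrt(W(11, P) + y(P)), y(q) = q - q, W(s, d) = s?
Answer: -792 + sqrt(11) ≈ -788.68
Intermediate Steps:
y(q) = 0
A(P) = sqrt(11) (A(P) = sqrt(11 + 0) = sqrt(11))
B(E) = 1
(22*B(-5))*(-36) + A(541) = (22*1)*(-36) + sqrt(11) = 22*(-36) + sqrt(11) = -792 + sqrt(11)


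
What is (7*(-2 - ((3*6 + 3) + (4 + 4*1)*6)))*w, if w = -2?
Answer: 994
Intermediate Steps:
(7*(-2 - ((3*6 + 3) + (4 + 4*1)*6)))*w = (7*(-2 - ((3*6 + 3) + (4 + 4*1)*6)))*(-2) = (7*(-2 - ((18 + 3) + (4 + 4)*6)))*(-2) = (7*(-2 - (21 + 8*6)))*(-2) = (7*(-2 - (21 + 48)))*(-2) = (7*(-2 - 1*69))*(-2) = (7*(-2 - 69))*(-2) = (7*(-71))*(-2) = -497*(-2) = 994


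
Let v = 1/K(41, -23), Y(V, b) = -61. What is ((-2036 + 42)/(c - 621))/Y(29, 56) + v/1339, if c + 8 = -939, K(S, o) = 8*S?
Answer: -54728325/2625489776 ≈ -0.020845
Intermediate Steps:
c = -947 (c = -8 - 939 = -947)
v = 1/328 (v = 1/(8*41) = 1/328 ≈ 0.0030488)
((-2036 + 42)/(c - 621))/Y(29, 56) + v/1339 = ((-2036 + 42)/(-947 - 621))/(-61) + (1/328)/1339 = -1994/(-1568)*(-1/61) + (1/328)*(1/1339) = -1994*(-1/1568)*(-1/61) + 1/439192 = (997/784)*(-1/61) + 1/439192 = -997/47824 + 1/439192 = -54728325/2625489776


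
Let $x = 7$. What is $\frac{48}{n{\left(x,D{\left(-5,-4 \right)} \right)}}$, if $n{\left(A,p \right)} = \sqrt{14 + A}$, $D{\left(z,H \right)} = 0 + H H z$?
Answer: $\frac{16 \sqrt{21}}{7} \approx 10.474$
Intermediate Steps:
$D{\left(z,H \right)} = z H^{2}$ ($D{\left(z,H \right)} = 0 + z H^{2} = z H^{2}$)
$\frac{48}{n{\left(x,D{\left(-5,-4 \right)} \right)}} = \frac{48}{\sqrt{14 + 7}} = \frac{48}{\sqrt{21}} = 48 \frac{\sqrt{21}}{21} = \frac{16 \sqrt{21}}{7}$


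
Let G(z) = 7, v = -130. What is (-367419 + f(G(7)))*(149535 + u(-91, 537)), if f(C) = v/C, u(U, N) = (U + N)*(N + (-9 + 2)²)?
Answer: -1056837538133/7 ≈ -1.5098e+11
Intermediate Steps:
u(U, N) = (49 + N)*(N + U) (u(U, N) = (N + U)*(N + (-7)²) = (N + U)*(N + 49) = (N + U)*(49 + N) = (49 + N)*(N + U))
f(C) = -130/C
(-367419 + f(G(7)))*(149535 + u(-91, 537)) = (-367419 - 130/7)*(149535 + (537² + 49*537 + 49*(-91) + 537*(-91))) = (-367419 - 130*⅐)*(149535 + (288369 + 26313 - 4459 - 48867)) = (-367419 - 130/7)*(149535 + 261356) = -2572063/7*410891 = -1056837538133/7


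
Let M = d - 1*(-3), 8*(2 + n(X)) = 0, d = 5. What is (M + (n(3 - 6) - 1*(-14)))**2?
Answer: 400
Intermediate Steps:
n(X) = -2 (n(X) = -2 + (1/8)*0 = -2 + 0 = -2)
M = 8 (M = 5 - 1*(-3) = 5 + 3 = 8)
(M + (n(3 - 6) - 1*(-14)))**2 = (8 + (-2 - 1*(-14)))**2 = (8 + (-2 + 14))**2 = (8 + 12)**2 = 20**2 = 400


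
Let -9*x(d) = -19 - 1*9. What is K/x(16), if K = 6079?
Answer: 54711/28 ≈ 1954.0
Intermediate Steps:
x(d) = 28/9 (x(d) = -(-19 - 1*9)/9 = -(-19 - 9)/9 = -1/9*(-28) = 28/9)
K/x(16) = 6079/(28/9) = 6079*(9/28) = 54711/28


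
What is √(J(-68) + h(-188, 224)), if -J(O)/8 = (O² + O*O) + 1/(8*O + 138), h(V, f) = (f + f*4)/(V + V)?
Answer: 2*I*√1683770816154/9541 ≈ 272.01*I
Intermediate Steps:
h(V, f) = 5*f/(2*V) (h(V, f) = (f + 4*f)/((2*V)) = (5*f)*(1/(2*V)) = 5*f/(2*V))
J(O) = -16*O² - 8/(138 + 8*O) (J(O) = -8*((O² + O*O) + 1/(8*O + 138)) = -8*((O² + O²) + 1/(138 + 8*O)) = -8*(2*O² + 1/(138 + 8*O)) = -8*(1/(138 + 8*O) + 2*O²) = -16*O² - 8/(138 + 8*O))
√(J(-68) + h(-188, 224)) = √(4*(-1 - 276*(-68)² - 16*(-68)³)/(69 + 4*(-68)) + (5/2)*224/(-188)) = √(4*(-1 - 276*4624 - 16*(-314432))/(69 - 272) + (5/2)*224*(-1/188)) = √(4*(-1 - 1276224 + 5030912)/(-203) - 140/47) = √(4*(-1/203)*3754687 - 140/47) = √(-15018748/203 - 140/47) = √(-705909576/9541) = 2*I*√1683770816154/9541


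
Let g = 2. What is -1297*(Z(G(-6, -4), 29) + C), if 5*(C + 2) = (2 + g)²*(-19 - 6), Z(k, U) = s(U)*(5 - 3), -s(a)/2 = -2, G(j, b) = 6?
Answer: 95978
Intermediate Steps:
s(a) = 4 (s(a) = -2*(-2) = 4)
Z(k, U) = 8 (Z(k, U) = 4*(5 - 3) = 4*2 = 8)
C = -82 (C = -2 + ((2 + 2)²*(-19 - 6))/5 = -2 + (4²*(-25))/5 = -2 + (16*(-25))/5 = -2 + (⅕)*(-400) = -2 - 80 = -82)
-1297*(Z(G(-6, -4), 29) + C) = -1297*(8 - 82) = -1297*(-74) = 95978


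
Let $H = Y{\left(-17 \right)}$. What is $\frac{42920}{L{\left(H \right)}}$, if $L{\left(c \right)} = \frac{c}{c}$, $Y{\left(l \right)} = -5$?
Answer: $42920$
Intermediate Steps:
$H = -5$
$L{\left(c \right)} = 1$
$\frac{42920}{L{\left(H \right)}} = \frac{42920}{1} = 42920 \cdot 1 = 42920$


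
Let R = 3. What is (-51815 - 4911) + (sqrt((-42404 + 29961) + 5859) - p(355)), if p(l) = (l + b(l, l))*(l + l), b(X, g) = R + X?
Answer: -562956 + 2*I*sqrt(1646) ≈ -5.6296e+5 + 81.142*I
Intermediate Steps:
b(X, g) = 3 + X
p(l) = 2*l*(3 + 2*l) (p(l) = (l + (3 + l))*(l + l) = (3 + 2*l)*(2*l) = 2*l*(3 + 2*l))
(-51815 - 4911) + (sqrt((-42404 + 29961) + 5859) - p(355)) = (-51815 - 4911) + (sqrt((-42404 + 29961) + 5859) - 2*355*(3 + 2*355)) = -56726 + (sqrt(-12443 + 5859) - 2*355*(3 + 710)) = -56726 + (sqrt(-6584) - 2*355*713) = -56726 + (2*I*sqrt(1646) - 1*506230) = -56726 + (2*I*sqrt(1646) - 506230) = -56726 + (-506230 + 2*I*sqrt(1646)) = -562956 + 2*I*sqrt(1646)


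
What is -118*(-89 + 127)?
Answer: -4484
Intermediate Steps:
-118*(-89 + 127) = -118*38 = -4484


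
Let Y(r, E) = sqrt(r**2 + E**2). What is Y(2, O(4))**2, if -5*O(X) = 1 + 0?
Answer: 101/25 ≈ 4.0400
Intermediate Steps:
O(X) = -1/5 (O(X) = -(1 + 0)/5 = -1/5*1 = -1/5)
Y(r, E) = sqrt(E**2 + r**2)
Y(2, O(4))**2 = (sqrt((-1/5)**2 + 2**2))**2 = (sqrt(1/25 + 4))**2 = (sqrt(101/25))**2 = (sqrt(101)/5)**2 = 101/25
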